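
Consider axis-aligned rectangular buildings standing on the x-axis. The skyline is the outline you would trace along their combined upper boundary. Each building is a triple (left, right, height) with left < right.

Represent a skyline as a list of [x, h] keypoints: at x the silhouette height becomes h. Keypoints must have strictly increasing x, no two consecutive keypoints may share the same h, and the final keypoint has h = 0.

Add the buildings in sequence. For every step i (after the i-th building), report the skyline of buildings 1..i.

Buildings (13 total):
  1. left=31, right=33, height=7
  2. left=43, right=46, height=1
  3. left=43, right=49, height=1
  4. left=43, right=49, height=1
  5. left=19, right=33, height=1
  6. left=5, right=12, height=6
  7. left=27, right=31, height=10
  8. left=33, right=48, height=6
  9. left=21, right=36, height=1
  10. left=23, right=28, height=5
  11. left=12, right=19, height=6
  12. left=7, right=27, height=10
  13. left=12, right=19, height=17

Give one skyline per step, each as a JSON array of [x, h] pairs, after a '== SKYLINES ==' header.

== SKYLINES ==
[[31,7],[33,0]]
[[31,7],[33,0],[43,1],[46,0]]
[[31,7],[33,0],[43,1],[49,0]]
[[31,7],[33,0],[43,1],[49,0]]
[[19,1],[31,7],[33,0],[43,1],[49,0]]
[[5,6],[12,0],[19,1],[31,7],[33,0],[43,1],[49,0]]
[[5,6],[12,0],[19,1],[27,10],[31,7],[33,0],[43,1],[49,0]]
[[5,6],[12,0],[19,1],[27,10],[31,7],[33,6],[48,1],[49,0]]
[[5,6],[12,0],[19,1],[27,10],[31,7],[33,6],[48,1],[49,0]]
[[5,6],[12,0],[19,1],[23,5],[27,10],[31,7],[33,6],[48,1],[49,0]]
[[5,6],[19,1],[23,5],[27,10],[31,7],[33,6],[48,1],[49,0]]
[[5,6],[7,10],[31,7],[33,6],[48,1],[49,0]]
[[5,6],[7,10],[12,17],[19,10],[31,7],[33,6],[48,1],[49,0]]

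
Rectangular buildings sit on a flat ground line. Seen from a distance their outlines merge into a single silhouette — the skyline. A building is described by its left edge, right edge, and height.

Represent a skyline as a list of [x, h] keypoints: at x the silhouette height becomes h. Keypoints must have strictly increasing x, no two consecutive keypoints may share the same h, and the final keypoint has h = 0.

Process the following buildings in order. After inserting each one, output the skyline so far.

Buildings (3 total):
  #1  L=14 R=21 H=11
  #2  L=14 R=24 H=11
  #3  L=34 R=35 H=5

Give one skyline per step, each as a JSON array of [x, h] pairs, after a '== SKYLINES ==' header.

== SKYLINES ==
[[14,11],[21,0]]
[[14,11],[24,0]]
[[14,11],[24,0],[34,5],[35,0]]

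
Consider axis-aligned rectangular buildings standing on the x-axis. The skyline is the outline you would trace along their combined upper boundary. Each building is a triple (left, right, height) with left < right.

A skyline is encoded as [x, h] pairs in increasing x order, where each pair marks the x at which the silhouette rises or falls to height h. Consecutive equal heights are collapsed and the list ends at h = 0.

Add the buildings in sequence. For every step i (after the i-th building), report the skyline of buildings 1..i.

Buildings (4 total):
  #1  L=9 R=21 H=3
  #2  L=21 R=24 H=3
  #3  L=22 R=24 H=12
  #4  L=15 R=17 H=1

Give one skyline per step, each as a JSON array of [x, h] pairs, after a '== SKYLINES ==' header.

== SKYLINES ==
[[9,3],[21,0]]
[[9,3],[24,0]]
[[9,3],[22,12],[24,0]]
[[9,3],[22,12],[24,0]]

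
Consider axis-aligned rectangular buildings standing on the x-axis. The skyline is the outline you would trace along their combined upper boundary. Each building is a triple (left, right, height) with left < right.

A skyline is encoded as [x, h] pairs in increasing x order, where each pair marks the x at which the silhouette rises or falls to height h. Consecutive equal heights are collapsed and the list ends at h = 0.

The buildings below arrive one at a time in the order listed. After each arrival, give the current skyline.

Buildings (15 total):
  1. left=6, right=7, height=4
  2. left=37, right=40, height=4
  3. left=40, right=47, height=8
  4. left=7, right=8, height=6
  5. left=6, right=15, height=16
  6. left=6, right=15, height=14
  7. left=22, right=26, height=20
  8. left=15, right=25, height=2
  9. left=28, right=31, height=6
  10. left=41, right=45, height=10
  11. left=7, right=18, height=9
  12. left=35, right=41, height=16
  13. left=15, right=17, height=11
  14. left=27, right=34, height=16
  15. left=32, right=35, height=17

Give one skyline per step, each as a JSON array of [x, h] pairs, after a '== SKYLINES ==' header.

== SKYLINES ==
[[6,4],[7,0]]
[[6,4],[7,0],[37,4],[40,0]]
[[6,4],[7,0],[37,4],[40,8],[47,0]]
[[6,4],[7,6],[8,0],[37,4],[40,8],[47,0]]
[[6,16],[15,0],[37,4],[40,8],[47,0]]
[[6,16],[15,0],[37,4],[40,8],[47,0]]
[[6,16],[15,0],[22,20],[26,0],[37,4],[40,8],[47,0]]
[[6,16],[15,2],[22,20],[26,0],[37,4],[40,8],[47,0]]
[[6,16],[15,2],[22,20],[26,0],[28,6],[31,0],[37,4],[40,8],[47,0]]
[[6,16],[15,2],[22,20],[26,0],[28,6],[31,0],[37,4],[40,8],[41,10],[45,8],[47,0]]
[[6,16],[15,9],[18,2],[22,20],[26,0],[28,6],[31,0],[37,4],[40,8],[41,10],[45,8],[47,0]]
[[6,16],[15,9],[18,2],[22,20],[26,0],[28,6],[31,0],[35,16],[41,10],[45,8],[47,0]]
[[6,16],[15,11],[17,9],[18,2],[22,20],[26,0],[28,6],[31,0],[35,16],[41,10],[45,8],[47,0]]
[[6,16],[15,11],[17,9],[18,2],[22,20],[26,0],[27,16],[34,0],[35,16],[41,10],[45,8],[47,0]]
[[6,16],[15,11],[17,9],[18,2],[22,20],[26,0],[27,16],[32,17],[35,16],[41,10],[45,8],[47,0]]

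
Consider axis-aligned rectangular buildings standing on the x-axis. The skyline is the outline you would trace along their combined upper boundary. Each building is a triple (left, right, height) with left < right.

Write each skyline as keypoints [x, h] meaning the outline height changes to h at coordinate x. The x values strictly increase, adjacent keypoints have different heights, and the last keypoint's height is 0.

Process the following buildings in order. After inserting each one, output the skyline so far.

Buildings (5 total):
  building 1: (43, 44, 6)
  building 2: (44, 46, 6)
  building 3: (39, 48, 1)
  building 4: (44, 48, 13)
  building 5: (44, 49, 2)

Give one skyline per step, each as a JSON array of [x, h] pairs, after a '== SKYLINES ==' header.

== SKYLINES ==
[[43,6],[44,0]]
[[43,6],[46,0]]
[[39,1],[43,6],[46,1],[48,0]]
[[39,1],[43,6],[44,13],[48,0]]
[[39,1],[43,6],[44,13],[48,2],[49,0]]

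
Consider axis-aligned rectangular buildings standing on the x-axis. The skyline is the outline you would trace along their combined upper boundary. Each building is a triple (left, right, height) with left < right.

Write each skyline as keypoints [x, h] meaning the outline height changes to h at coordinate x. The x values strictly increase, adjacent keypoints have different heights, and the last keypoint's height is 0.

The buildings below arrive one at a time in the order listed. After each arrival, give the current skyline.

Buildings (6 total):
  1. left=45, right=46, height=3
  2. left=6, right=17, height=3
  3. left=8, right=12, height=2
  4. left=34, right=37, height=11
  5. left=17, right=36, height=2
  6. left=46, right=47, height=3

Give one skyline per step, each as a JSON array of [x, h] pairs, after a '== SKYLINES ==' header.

== SKYLINES ==
[[45,3],[46,0]]
[[6,3],[17,0],[45,3],[46,0]]
[[6,3],[17,0],[45,3],[46,0]]
[[6,3],[17,0],[34,11],[37,0],[45,3],[46,0]]
[[6,3],[17,2],[34,11],[37,0],[45,3],[46,0]]
[[6,3],[17,2],[34,11],[37,0],[45,3],[47,0]]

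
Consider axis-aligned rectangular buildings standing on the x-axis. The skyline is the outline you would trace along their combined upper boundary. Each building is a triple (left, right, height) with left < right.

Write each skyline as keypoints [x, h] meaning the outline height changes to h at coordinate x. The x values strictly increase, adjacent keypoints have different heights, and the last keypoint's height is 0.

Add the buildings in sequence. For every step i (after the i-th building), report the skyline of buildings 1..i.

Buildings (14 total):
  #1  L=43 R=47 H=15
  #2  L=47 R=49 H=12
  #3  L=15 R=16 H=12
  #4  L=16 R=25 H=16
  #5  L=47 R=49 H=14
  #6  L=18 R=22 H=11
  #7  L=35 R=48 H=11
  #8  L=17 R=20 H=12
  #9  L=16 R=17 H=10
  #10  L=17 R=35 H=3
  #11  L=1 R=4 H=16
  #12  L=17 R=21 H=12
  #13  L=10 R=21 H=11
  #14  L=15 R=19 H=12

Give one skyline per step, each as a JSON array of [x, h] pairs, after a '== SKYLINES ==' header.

== SKYLINES ==
[[43,15],[47,0]]
[[43,15],[47,12],[49,0]]
[[15,12],[16,0],[43,15],[47,12],[49,0]]
[[15,12],[16,16],[25,0],[43,15],[47,12],[49,0]]
[[15,12],[16,16],[25,0],[43,15],[47,14],[49,0]]
[[15,12],[16,16],[25,0],[43,15],[47,14],[49,0]]
[[15,12],[16,16],[25,0],[35,11],[43,15],[47,14],[49,0]]
[[15,12],[16,16],[25,0],[35,11],[43,15],[47,14],[49,0]]
[[15,12],[16,16],[25,0],[35,11],[43,15],[47,14],[49,0]]
[[15,12],[16,16],[25,3],[35,11],[43,15],[47,14],[49,0]]
[[1,16],[4,0],[15,12],[16,16],[25,3],[35,11],[43,15],[47,14],[49,0]]
[[1,16],[4,0],[15,12],[16,16],[25,3],[35,11],[43,15],[47,14],[49,0]]
[[1,16],[4,0],[10,11],[15,12],[16,16],[25,3],[35,11],[43,15],[47,14],[49,0]]
[[1,16],[4,0],[10,11],[15,12],[16,16],[25,3],[35,11],[43,15],[47,14],[49,0]]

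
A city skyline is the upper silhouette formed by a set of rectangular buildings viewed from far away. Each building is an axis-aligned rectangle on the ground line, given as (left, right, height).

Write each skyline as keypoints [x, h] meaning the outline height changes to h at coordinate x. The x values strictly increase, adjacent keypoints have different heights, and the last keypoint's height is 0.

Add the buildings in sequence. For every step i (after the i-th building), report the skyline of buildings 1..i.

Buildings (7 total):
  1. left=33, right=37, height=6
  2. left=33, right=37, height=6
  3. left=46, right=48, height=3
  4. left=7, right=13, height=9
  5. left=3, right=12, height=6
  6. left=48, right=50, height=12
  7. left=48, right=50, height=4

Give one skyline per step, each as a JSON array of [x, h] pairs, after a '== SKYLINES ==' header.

== SKYLINES ==
[[33,6],[37,0]]
[[33,6],[37,0]]
[[33,6],[37,0],[46,3],[48,0]]
[[7,9],[13,0],[33,6],[37,0],[46,3],[48,0]]
[[3,6],[7,9],[13,0],[33,6],[37,0],[46,3],[48,0]]
[[3,6],[7,9],[13,0],[33,6],[37,0],[46,3],[48,12],[50,0]]
[[3,6],[7,9],[13,0],[33,6],[37,0],[46,3],[48,12],[50,0]]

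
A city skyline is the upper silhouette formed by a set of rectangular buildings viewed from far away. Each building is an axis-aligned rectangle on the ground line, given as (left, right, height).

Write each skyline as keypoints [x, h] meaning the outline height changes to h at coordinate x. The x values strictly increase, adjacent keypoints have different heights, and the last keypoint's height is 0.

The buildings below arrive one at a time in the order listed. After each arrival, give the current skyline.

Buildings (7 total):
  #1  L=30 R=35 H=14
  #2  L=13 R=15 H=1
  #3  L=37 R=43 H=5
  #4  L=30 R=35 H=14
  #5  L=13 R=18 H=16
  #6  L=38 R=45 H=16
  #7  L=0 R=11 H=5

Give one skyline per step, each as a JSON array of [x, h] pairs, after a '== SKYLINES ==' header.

== SKYLINES ==
[[30,14],[35,0]]
[[13,1],[15,0],[30,14],[35,0]]
[[13,1],[15,0],[30,14],[35,0],[37,5],[43,0]]
[[13,1],[15,0],[30,14],[35,0],[37,5],[43,0]]
[[13,16],[18,0],[30,14],[35,0],[37,5],[43,0]]
[[13,16],[18,0],[30,14],[35,0],[37,5],[38,16],[45,0]]
[[0,5],[11,0],[13,16],[18,0],[30,14],[35,0],[37,5],[38,16],[45,0]]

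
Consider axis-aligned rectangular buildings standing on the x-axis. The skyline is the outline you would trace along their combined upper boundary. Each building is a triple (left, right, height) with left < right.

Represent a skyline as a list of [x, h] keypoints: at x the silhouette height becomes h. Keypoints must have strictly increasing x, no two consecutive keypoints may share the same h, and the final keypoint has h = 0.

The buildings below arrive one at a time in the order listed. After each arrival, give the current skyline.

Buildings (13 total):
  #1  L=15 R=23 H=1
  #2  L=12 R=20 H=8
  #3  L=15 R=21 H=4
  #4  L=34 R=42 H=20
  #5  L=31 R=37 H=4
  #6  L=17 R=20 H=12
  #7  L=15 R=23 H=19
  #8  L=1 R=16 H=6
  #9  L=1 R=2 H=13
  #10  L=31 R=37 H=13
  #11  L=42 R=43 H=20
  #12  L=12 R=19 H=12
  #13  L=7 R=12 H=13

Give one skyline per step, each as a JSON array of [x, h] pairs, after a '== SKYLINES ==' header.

== SKYLINES ==
[[15,1],[23,0]]
[[12,8],[20,1],[23,0]]
[[12,8],[20,4],[21,1],[23,0]]
[[12,8],[20,4],[21,1],[23,0],[34,20],[42,0]]
[[12,8],[20,4],[21,1],[23,0],[31,4],[34,20],[42,0]]
[[12,8],[17,12],[20,4],[21,1],[23,0],[31,4],[34,20],[42,0]]
[[12,8],[15,19],[23,0],[31,4],[34,20],[42,0]]
[[1,6],[12,8],[15,19],[23,0],[31,4],[34,20],[42,0]]
[[1,13],[2,6],[12,8],[15,19],[23,0],[31,4],[34,20],[42,0]]
[[1,13],[2,6],[12,8],[15,19],[23,0],[31,13],[34,20],[42,0]]
[[1,13],[2,6],[12,8],[15,19],[23,0],[31,13],[34,20],[43,0]]
[[1,13],[2,6],[12,12],[15,19],[23,0],[31,13],[34,20],[43,0]]
[[1,13],[2,6],[7,13],[12,12],[15,19],[23,0],[31,13],[34,20],[43,0]]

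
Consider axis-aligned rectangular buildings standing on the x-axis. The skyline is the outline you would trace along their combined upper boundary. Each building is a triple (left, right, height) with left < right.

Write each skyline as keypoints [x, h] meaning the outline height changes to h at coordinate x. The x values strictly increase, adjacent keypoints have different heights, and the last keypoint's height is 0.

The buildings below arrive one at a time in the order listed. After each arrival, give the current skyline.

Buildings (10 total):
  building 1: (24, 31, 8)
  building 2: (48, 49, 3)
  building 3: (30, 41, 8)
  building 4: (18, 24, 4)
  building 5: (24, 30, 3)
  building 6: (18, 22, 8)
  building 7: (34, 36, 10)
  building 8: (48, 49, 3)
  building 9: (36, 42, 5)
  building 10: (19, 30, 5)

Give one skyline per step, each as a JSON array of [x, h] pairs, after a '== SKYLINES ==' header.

== SKYLINES ==
[[24,8],[31,0]]
[[24,8],[31,0],[48,3],[49,0]]
[[24,8],[41,0],[48,3],[49,0]]
[[18,4],[24,8],[41,0],[48,3],[49,0]]
[[18,4],[24,8],[41,0],[48,3],[49,0]]
[[18,8],[22,4],[24,8],[41,0],[48,3],[49,0]]
[[18,8],[22,4],[24,8],[34,10],[36,8],[41,0],[48,3],[49,0]]
[[18,8],[22,4],[24,8],[34,10],[36,8],[41,0],[48,3],[49,0]]
[[18,8],[22,4],[24,8],[34,10],[36,8],[41,5],[42,0],[48,3],[49,0]]
[[18,8],[22,5],[24,8],[34,10],[36,8],[41,5],[42,0],[48,3],[49,0]]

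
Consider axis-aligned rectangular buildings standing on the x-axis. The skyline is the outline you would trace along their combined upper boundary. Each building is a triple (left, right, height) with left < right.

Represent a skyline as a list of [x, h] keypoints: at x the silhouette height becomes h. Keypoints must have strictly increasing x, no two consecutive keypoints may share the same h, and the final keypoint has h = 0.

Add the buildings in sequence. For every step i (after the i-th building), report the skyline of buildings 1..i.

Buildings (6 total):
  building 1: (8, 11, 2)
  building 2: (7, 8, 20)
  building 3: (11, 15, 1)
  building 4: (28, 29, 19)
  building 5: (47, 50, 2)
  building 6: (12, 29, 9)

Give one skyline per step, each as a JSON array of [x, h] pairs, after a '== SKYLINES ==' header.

== SKYLINES ==
[[8,2],[11,0]]
[[7,20],[8,2],[11,0]]
[[7,20],[8,2],[11,1],[15,0]]
[[7,20],[8,2],[11,1],[15,0],[28,19],[29,0]]
[[7,20],[8,2],[11,1],[15,0],[28,19],[29,0],[47,2],[50,0]]
[[7,20],[8,2],[11,1],[12,9],[28,19],[29,0],[47,2],[50,0]]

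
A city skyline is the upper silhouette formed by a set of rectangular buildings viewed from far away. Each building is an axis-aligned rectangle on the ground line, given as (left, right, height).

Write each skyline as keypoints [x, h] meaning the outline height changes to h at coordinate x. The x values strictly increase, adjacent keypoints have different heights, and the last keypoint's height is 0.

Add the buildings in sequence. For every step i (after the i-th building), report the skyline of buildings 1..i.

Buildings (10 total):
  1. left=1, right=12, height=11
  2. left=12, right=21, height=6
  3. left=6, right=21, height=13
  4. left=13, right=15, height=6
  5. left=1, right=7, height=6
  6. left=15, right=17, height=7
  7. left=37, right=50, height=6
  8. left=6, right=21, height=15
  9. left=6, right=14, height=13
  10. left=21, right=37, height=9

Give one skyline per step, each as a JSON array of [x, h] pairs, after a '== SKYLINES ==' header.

== SKYLINES ==
[[1,11],[12,0]]
[[1,11],[12,6],[21,0]]
[[1,11],[6,13],[21,0]]
[[1,11],[6,13],[21,0]]
[[1,11],[6,13],[21,0]]
[[1,11],[6,13],[21,0]]
[[1,11],[6,13],[21,0],[37,6],[50,0]]
[[1,11],[6,15],[21,0],[37,6],[50,0]]
[[1,11],[6,15],[21,0],[37,6],[50,0]]
[[1,11],[6,15],[21,9],[37,6],[50,0]]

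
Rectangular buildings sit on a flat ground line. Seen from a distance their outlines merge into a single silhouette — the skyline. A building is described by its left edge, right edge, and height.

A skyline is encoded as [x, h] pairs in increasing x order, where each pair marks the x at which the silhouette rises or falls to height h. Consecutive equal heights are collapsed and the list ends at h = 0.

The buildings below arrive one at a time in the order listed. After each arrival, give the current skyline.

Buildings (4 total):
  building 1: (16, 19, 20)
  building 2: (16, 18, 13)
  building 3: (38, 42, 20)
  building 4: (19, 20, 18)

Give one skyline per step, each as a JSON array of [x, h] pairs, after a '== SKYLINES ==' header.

== SKYLINES ==
[[16,20],[19,0]]
[[16,20],[19,0]]
[[16,20],[19,0],[38,20],[42,0]]
[[16,20],[19,18],[20,0],[38,20],[42,0]]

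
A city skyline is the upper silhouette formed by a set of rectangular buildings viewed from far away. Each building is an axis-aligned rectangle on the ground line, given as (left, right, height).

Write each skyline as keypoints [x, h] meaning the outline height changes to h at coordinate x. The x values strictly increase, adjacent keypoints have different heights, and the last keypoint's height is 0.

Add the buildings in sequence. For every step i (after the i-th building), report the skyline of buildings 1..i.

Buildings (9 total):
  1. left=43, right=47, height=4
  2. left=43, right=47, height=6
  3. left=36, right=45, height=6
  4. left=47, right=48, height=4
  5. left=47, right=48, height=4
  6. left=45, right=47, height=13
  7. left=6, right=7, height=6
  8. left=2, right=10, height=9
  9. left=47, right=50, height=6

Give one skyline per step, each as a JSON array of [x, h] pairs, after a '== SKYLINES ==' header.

== SKYLINES ==
[[43,4],[47,0]]
[[43,6],[47,0]]
[[36,6],[47,0]]
[[36,6],[47,4],[48,0]]
[[36,6],[47,4],[48,0]]
[[36,6],[45,13],[47,4],[48,0]]
[[6,6],[7,0],[36,6],[45,13],[47,4],[48,0]]
[[2,9],[10,0],[36,6],[45,13],[47,4],[48,0]]
[[2,9],[10,0],[36,6],[45,13],[47,6],[50,0]]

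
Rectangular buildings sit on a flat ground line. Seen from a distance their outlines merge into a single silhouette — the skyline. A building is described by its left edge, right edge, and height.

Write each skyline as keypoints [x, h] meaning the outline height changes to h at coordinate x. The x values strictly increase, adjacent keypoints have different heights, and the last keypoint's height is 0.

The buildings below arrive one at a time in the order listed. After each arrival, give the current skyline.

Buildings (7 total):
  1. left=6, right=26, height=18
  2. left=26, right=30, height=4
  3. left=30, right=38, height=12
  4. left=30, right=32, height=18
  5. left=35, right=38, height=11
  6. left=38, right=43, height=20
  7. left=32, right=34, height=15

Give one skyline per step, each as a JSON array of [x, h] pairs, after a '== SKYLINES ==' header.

== SKYLINES ==
[[6,18],[26,0]]
[[6,18],[26,4],[30,0]]
[[6,18],[26,4],[30,12],[38,0]]
[[6,18],[26,4],[30,18],[32,12],[38,0]]
[[6,18],[26,4],[30,18],[32,12],[38,0]]
[[6,18],[26,4],[30,18],[32,12],[38,20],[43,0]]
[[6,18],[26,4],[30,18],[32,15],[34,12],[38,20],[43,0]]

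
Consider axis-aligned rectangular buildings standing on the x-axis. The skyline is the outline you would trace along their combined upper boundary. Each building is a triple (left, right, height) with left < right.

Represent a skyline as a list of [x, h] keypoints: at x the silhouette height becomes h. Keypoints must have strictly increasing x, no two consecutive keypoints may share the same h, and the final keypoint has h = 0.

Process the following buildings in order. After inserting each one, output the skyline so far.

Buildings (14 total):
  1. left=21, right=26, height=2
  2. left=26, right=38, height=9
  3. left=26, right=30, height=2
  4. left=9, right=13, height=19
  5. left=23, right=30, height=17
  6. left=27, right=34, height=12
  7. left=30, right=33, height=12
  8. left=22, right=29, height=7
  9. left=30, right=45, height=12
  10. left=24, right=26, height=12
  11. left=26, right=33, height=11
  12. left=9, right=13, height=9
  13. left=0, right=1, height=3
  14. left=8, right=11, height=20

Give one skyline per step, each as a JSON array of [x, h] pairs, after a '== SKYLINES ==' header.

== SKYLINES ==
[[21,2],[26,0]]
[[21,2],[26,9],[38,0]]
[[21,2],[26,9],[38,0]]
[[9,19],[13,0],[21,2],[26,9],[38,0]]
[[9,19],[13,0],[21,2],[23,17],[30,9],[38,0]]
[[9,19],[13,0],[21,2],[23,17],[30,12],[34,9],[38,0]]
[[9,19],[13,0],[21,2],[23,17],[30,12],[34,9],[38,0]]
[[9,19],[13,0],[21,2],[22,7],[23,17],[30,12],[34,9],[38,0]]
[[9,19],[13,0],[21,2],[22,7],[23,17],[30,12],[45,0]]
[[9,19],[13,0],[21,2],[22,7],[23,17],[30,12],[45,0]]
[[9,19],[13,0],[21,2],[22,7],[23,17],[30,12],[45,0]]
[[9,19],[13,0],[21,2],[22,7],[23,17],[30,12],[45,0]]
[[0,3],[1,0],[9,19],[13,0],[21,2],[22,7],[23,17],[30,12],[45,0]]
[[0,3],[1,0],[8,20],[11,19],[13,0],[21,2],[22,7],[23,17],[30,12],[45,0]]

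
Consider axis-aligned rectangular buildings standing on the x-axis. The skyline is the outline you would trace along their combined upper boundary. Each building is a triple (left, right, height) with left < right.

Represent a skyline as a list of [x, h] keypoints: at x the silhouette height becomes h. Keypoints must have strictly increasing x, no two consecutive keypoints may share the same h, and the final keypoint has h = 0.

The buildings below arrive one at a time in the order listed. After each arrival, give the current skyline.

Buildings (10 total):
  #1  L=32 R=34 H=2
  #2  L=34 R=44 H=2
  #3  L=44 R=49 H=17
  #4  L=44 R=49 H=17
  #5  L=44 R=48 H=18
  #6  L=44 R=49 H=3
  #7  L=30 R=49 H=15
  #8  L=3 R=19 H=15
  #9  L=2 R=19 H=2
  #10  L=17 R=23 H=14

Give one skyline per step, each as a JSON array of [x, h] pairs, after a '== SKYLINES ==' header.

== SKYLINES ==
[[32,2],[34,0]]
[[32,2],[44,0]]
[[32,2],[44,17],[49,0]]
[[32,2],[44,17],[49,0]]
[[32,2],[44,18],[48,17],[49,0]]
[[32,2],[44,18],[48,17],[49,0]]
[[30,15],[44,18],[48,17],[49,0]]
[[3,15],[19,0],[30,15],[44,18],[48,17],[49,0]]
[[2,2],[3,15],[19,0],[30,15],[44,18],[48,17],[49,0]]
[[2,2],[3,15],[19,14],[23,0],[30,15],[44,18],[48,17],[49,0]]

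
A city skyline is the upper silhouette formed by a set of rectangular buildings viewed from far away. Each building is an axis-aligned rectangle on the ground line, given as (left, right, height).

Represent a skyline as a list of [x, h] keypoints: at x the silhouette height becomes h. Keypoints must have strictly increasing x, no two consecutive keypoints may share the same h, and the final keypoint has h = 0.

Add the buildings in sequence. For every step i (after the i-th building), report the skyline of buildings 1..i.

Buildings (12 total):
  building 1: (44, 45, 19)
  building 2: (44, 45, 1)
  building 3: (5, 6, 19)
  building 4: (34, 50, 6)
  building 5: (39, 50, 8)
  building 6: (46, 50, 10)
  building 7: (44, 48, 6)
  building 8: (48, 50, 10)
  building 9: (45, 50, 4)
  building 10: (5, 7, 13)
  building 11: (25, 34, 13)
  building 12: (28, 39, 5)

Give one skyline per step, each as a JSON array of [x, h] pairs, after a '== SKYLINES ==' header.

== SKYLINES ==
[[44,19],[45,0]]
[[44,19],[45,0]]
[[5,19],[6,0],[44,19],[45,0]]
[[5,19],[6,0],[34,6],[44,19],[45,6],[50,0]]
[[5,19],[6,0],[34,6],[39,8],[44,19],[45,8],[50,0]]
[[5,19],[6,0],[34,6],[39,8],[44,19],[45,8],[46,10],[50,0]]
[[5,19],[6,0],[34,6],[39,8],[44,19],[45,8],[46,10],[50,0]]
[[5,19],[6,0],[34,6],[39,8],[44,19],[45,8],[46,10],[50,0]]
[[5,19],[6,0],[34,6],[39,8],[44,19],[45,8],[46,10],[50,0]]
[[5,19],[6,13],[7,0],[34,6],[39,8],[44,19],[45,8],[46,10],[50,0]]
[[5,19],[6,13],[7,0],[25,13],[34,6],[39,8],[44,19],[45,8],[46,10],[50,0]]
[[5,19],[6,13],[7,0],[25,13],[34,6],[39,8],[44,19],[45,8],[46,10],[50,0]]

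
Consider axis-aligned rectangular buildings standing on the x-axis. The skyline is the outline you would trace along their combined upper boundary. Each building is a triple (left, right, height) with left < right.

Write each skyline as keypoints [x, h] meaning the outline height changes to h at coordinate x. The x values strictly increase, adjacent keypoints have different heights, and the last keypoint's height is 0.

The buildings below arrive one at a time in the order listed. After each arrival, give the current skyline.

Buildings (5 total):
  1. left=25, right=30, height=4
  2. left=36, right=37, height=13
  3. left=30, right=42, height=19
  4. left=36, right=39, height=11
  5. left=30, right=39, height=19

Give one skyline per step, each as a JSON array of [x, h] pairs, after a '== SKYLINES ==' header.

== SKYLINES ==
[[25,4],[30,0]]
[[25,4],[30,0],[36,13],[37,0]]
[[25,4],[30,19],[42,0]]
[[25,4],[30,19],[42,0]]
[[25,4],[30,19],[42,0]]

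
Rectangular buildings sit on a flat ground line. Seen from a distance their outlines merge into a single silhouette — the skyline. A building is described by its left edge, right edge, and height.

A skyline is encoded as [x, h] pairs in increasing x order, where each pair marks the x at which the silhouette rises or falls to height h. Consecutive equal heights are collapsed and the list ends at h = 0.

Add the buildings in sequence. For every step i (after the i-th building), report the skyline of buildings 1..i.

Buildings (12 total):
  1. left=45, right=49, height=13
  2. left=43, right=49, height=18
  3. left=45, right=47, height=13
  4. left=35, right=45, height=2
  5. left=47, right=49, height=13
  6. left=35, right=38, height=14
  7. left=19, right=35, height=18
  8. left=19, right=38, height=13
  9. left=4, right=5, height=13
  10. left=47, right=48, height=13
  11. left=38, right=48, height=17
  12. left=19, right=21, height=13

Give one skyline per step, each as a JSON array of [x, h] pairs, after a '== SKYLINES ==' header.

== SKYLINES ==
[[45,13],[49,0]]
[[43,18],[49,0]]
[[43,18],[49,0]]
[[35,2],[43,18],[49,0]]
[[35,2],[43,18],[49,0]]
[[35,14],[38,2],[43,18],[49,0]]
[[19,18],[35,14],[38,2],[43,18],[49,0]]
[[19,18],[35,14],[38,2],[43,18],[49,0]]
[[4,13],[5,0],[19,18],[35,14],[38,2],[43,18],[49,0]]
[[4,13],[5,0],[19,18],[35,14],[38,2],[43,18],[49,0]]
[[4,13],[5,0],[19,18],[35,14],[38,17],[43,18],[49,0]]
[[4,13],[5,0],[19,18],[35,14],[38,17],[43,18],[49,0]]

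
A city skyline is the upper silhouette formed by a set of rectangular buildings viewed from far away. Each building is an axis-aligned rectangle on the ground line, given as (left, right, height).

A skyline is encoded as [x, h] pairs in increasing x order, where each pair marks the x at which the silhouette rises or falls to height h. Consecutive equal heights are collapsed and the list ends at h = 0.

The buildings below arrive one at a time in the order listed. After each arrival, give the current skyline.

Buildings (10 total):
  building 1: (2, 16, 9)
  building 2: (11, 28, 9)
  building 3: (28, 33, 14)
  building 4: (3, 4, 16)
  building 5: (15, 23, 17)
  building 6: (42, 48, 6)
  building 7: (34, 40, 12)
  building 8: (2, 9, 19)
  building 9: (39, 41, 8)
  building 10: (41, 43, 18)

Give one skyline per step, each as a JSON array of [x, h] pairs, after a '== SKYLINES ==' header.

== SKYLINES ==
[[2,9],[16,0]]
[[2,9],[28,0]]
[[2,9],[28,14],[33,0]]
[[2,9],[3,16],[4,9],[28,14],[33,0]]
[[2,9],[3,16],[4,9],[15,17],[23,9],[28,14],[33,0]]
[[2,9],[3,16],[4,9],[15,17],[23,9],[28,14],[33,0],[42,6],[48,0]]
[[2,9],[3,16],[4,9],[15,17],[23,9],[28,14],[33,0],[34,12],[40,0],[42,6],[48,0]]
[[2,19],[9,9],[15,17],[23,9],[28,14],[33,0],[34,12],[40,0],[42,6],[48,0]]
[[2,19],[9,9],[15,17],[23,9],[28,14],[33,0],[34,12],[40,8],[41,0],[42,6],[48,0]]
[[2,19],[9,9],[15,17],[23,9],[28,14],[33,0],[34,12],[40,8],[41,18],[43,6],[48,0]]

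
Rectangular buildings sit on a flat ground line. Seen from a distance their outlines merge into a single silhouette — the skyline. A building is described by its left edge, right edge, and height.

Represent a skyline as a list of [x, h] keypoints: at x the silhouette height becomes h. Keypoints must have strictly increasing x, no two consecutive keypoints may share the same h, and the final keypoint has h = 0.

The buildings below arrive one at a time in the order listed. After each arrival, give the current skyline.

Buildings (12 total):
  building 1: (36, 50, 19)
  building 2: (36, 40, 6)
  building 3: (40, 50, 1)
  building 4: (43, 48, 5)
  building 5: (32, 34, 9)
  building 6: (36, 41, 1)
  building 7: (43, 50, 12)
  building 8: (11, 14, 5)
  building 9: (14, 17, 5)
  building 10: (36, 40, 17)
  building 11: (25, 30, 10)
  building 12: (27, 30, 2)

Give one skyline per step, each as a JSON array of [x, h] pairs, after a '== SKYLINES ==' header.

== SKYLINES ==
[[36,19],[50,0]]
[[36,19],[50,0]]
[[36,19],[50,0]]
[[36,19],[50,0]]
[[32,9],[34,0],[36,19],[50,0]]
[[32,9],[34,0],[36,19],[50,0]]
[[32,9],[34,0],[36,19],[50,0]]
[[11,5],[14,0],[32,9],[34,0],[36,19],[50,0]]
[[11,5],[17,0],[32,9],[34,0],[36,19],[50,0]]
[[11,5],[17,0],[32,9],[34,0],[36,19],[50,0]]
[[11,5],[17,0],[25,10],[30,0],[32,9],[34,0],[36,19],[50,0]]
[[11,5],[17,0],[25,10],[30,0],[32,9],[34,0],[36,19],[50,0]]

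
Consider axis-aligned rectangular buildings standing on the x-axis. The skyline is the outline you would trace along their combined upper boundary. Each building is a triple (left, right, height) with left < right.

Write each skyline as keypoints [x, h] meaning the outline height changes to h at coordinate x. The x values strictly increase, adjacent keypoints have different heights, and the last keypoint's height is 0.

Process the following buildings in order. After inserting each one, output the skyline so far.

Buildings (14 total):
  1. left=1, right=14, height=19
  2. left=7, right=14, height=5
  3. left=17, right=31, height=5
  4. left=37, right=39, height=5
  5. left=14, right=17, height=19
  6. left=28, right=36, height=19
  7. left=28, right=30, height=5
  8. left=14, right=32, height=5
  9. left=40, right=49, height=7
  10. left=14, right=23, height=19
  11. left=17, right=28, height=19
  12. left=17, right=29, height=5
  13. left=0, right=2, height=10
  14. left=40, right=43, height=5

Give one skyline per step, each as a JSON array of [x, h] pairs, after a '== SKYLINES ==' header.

== SKYLINES ==
[[1,19],[14,0]]
[[1,19],[14,0]]
[[1,19],[14,0],[17,5],[31,0]]
[[1,19],[14,0],[17,5],[31,0],[37,5],[39,0]]
[[1,19],[17,5],[31,0],[37,5],[39,0]]
[[1,19],[17,5],[28,19],[36,0],[37,5],[39,0]]
[[1,19],[17,5],[28,19],[36,0],[37,5],[39,0]]
[[1,19],[17,5],[28,19],[36,0],[37,5],[39,0]]
[[1,19],[17,5],[28,19],[36,0],[37,5],[39,0],[40,7],[49,0]]
[[1,19],[23,5],[28,19],[36,0],[37,5],[39,0],[40,7],[49,0]]
[[1,19],[36,0],[37,5],[39,0],[40,7],[49,0]]
[[1,19],[36,0],[37,5],[39,0],[40,7],[49,0]]
[[0,10],[1,19],[36,0],[37,5],[39,0],[40,7],[49,0]]
[[0,10],[1,19],[36,0],[37,5],[39,0],[40,7],[49,0]]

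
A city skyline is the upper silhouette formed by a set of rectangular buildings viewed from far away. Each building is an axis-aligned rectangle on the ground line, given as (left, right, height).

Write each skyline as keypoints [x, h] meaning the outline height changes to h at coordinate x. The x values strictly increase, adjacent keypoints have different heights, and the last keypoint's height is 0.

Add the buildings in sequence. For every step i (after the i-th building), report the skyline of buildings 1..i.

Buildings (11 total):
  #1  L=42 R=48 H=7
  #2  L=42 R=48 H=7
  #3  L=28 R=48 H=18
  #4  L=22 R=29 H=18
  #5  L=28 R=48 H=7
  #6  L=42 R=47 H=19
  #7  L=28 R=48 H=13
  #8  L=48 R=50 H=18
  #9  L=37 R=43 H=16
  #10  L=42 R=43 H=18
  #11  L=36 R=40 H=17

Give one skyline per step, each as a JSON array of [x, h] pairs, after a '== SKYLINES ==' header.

== SKYLINES ==
[[42,7],[48,0]]
[[42,7],[48,0]]
[[28,18],[48,0]]
[[22,18],[48,0]]
[[22,18],[48,0]]
[[22,18],[42,19],[47,18],[48,0]]
[[22,18],[42,19],[47,18],[48,0]]
[[22,18],[42,19],[47,18],[50,0]]
[[22,18],[42,19],[47,18],[50,0]]
[[22,18],[42,19],[47,18],[50,0]]
[[22,18],[42,19],[47,18],[50,0]]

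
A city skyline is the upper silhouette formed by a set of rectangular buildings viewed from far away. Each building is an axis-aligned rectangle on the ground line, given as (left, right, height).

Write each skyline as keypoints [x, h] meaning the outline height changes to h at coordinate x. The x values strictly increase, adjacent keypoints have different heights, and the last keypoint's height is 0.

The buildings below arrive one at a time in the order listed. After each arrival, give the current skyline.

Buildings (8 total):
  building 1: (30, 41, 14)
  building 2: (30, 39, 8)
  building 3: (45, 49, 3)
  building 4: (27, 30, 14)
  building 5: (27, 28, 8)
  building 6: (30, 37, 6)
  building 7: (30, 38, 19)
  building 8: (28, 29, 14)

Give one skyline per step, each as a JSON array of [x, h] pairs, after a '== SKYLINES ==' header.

== SKYLINES ==
[[30,14],[41,0]]
[[30,14],[41,0]]
[[30,14],[41,0],[45,3],[49,0]]
[[27,14],[41,0],[45,3],[49,0]]
[[27,14],[41,0],[45,3],[49,0]]
[[27,14],[41,0],[45,3],[49,0]]
[[27,14],[30,19],[38,14],[41,0],[45,3],[49,0]]
[[27,14],[30,19],[38,14],[41,0],[45,3],[49,0]]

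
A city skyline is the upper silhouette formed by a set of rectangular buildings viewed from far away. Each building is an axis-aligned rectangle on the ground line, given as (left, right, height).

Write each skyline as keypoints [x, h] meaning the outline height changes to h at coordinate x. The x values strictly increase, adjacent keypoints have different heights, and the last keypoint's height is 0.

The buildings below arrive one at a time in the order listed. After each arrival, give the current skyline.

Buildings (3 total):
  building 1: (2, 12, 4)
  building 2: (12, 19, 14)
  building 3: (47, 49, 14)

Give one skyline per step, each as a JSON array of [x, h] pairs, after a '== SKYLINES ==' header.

== SKYLINES ==
[[2,4],[12,0]]
[[2,4],[12,14],[19,0]]
[[2,4],[12,14],[19,0],[47,14],[49,0]]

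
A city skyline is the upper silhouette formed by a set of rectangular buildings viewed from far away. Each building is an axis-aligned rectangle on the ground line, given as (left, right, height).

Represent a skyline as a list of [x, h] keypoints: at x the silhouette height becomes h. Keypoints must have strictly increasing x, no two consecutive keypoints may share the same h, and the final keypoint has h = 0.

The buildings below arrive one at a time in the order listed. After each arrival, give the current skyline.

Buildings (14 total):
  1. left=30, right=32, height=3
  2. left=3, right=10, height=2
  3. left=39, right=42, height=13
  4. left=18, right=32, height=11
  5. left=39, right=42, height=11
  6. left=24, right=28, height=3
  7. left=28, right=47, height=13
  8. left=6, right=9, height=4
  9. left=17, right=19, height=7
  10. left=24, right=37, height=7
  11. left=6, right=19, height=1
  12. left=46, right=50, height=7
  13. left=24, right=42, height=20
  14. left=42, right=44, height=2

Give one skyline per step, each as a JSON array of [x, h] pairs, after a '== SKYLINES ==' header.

== SKYLINES ==
[[30,3],[32,0]]
[[3,2],[10,0],[30,3],[32,0]]
[[3,2],[10,0],[30,3],[32,0],[39,13],[42,0]]
[[3,2],[10,0],[18,11],[32,0],[39,13],[42,0]]
[[3,2],[10,0],[18,11],[32,0],[39,13],[42,0]]
[[3,2],[10,0],[18,11],[32,0],[39,13],[42,0]]
[[3,2],[10,0],[18,11],[28,13],[47,0]]
[[3,2],[6,4],[9,2],[10,0],[18,11],[28,13],[47,0]]
[[3,2],[6,4],[9,2],[10,0],[17,7],[18,11],[28,13],[47,0]]
[[3,2],[6,4],[9,2],[10,0],[17,7],[18,11],[28,13],[47,0]]
[[3,2],[6,4],[9,2],[10,1],[17,7],[18,11],[28,13],[47,0]]
[[3,2],[6,4],[9,2],[10,1],[17,7],[18,11],[28,13],[47,7],[50,0]]
[[3,2],[6,4],[9,2],[10,1],[17,7],[18,11],[24,20],[42,13],[47,7],[50,0]]
[[3,2],[6,4],[9,2],[10,1],[17,7],[18,11],[24,20],[42,13],[47,7],[50,0]]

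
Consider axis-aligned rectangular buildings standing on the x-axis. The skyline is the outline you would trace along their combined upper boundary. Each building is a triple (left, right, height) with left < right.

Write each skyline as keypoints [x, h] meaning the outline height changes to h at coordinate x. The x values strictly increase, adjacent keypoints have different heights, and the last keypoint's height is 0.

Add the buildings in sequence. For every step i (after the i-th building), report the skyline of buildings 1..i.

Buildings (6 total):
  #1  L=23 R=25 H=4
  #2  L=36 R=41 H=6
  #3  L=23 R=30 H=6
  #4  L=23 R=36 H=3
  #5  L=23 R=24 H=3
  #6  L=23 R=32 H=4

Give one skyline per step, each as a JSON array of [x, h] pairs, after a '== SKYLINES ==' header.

== SKYLINES ==
[[23,4],[25,0]]
[[23,4],[25,0],[36,6],[41,0]]
[[23,6],[30,0],[36,6],[41,0]]
[[23,6],[30,3],[36,6],[41,0]]
[[23,6],[30,3],[36,6],[41,0]]
[[23,6],[30,4],[32,3],[36,6],[41,0]]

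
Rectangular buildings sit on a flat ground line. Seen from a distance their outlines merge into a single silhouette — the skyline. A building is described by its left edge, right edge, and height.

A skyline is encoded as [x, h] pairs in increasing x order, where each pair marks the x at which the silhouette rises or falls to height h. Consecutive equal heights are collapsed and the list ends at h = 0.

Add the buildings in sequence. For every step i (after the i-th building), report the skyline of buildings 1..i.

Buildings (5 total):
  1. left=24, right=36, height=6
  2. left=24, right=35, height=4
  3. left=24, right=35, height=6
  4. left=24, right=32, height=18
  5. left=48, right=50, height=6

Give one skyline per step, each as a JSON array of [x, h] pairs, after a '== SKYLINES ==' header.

== SKYLINES ==
[[24,6],[36,0]]
[[24,6],[36,0]]
[[24,6],[36,0]]
[[24,18],[32,6],[36,0]]
[[24,18],[32,6],[36,0],[48,6],[50,0]]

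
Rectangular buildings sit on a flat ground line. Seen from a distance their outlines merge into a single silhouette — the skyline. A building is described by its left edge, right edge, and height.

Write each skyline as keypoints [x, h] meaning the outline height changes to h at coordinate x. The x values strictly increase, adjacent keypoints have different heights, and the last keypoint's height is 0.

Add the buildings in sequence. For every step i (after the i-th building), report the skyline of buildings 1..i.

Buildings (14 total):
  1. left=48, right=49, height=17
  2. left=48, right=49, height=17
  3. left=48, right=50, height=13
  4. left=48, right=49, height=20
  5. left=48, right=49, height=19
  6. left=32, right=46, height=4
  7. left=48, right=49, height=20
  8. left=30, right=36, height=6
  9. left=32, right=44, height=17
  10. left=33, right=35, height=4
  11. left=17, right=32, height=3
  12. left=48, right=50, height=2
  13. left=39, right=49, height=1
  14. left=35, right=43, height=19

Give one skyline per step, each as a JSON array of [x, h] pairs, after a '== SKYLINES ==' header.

== SKYLINES ==
[[48,17],[49,0]]
[[48,17],[49,0]]
[[48,17],[49,13],[50,0]]
[[48,20],[49,13],[50,0]]
[[48,20],[49,13],[50,0]]
[[32,4],[46,0],[48,20],[49,13],[50,0]]
[[32,4],[46,0],[48,20],[49,13],[50,0]]
[[30,6],[36,4],[46,0],[48,20],[49,13],[50,0]]
[[30,6],[32,17],[44,4],[46,0],[48,20],[49,13],[50,0]]
[[30,6],[32,17],[44,4],[46,0],[48,20],[49,13],[50,0]]
[[17,3],[30,6],[32,17],[44,4],[46,0],[48,20],[49,13],[50,0]]
[[17,3],[30,6],[32,17],[44,4],[46,0],[48,20],[49,13],[50,0]]
[[17,3],[30,6],[32,17],[44,4],[46,1],[48,20],[49,13],[50,0]]
[[17,3],[30,6],[32,17],[35,19],[43,17],[44,4],[46,1],[48,20],[49,13],[50,0]]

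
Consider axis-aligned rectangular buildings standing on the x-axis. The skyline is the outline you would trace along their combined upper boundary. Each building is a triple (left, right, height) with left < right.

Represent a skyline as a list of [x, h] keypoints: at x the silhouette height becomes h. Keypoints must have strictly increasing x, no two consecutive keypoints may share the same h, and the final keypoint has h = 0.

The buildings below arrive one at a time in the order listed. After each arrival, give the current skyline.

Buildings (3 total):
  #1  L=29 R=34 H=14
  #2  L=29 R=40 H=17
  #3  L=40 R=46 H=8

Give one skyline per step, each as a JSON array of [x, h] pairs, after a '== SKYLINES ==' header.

== SKYLINES ==
[[29,14],[34,0]]
[[29,17],[40,0]]
[[29,17],[40,8],[46,0]]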